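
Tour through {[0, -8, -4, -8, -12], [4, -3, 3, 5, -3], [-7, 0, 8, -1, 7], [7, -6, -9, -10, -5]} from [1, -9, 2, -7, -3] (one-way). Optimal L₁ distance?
111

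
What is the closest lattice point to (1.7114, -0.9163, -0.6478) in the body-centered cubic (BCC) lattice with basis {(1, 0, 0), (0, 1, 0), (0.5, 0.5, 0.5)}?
(2, -1, -1)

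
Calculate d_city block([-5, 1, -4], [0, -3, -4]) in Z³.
9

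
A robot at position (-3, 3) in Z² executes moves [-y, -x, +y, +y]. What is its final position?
(-4, 4)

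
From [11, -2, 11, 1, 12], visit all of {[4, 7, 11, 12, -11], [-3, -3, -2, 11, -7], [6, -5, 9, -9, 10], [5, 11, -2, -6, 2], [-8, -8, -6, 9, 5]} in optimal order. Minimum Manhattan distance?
173
(one optimal route: (11, -2, 11, 1, 12) → (6, -5, 9, -9, 10) → (5, 11, -2, -6, 2) → (4, 7, 11, 12, -11) → (-3, -3, -2, 11, -7) → (-8, -8, -6, 9, 5))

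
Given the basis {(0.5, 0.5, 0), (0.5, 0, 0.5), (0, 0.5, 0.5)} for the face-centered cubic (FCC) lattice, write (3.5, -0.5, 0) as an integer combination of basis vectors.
3b₁ + 4b₂ - 4b₃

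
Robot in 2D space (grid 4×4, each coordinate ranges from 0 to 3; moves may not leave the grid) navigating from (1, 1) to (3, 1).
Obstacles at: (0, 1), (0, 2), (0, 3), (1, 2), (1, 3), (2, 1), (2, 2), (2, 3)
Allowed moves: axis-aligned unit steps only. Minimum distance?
4
(one shortest path: (1, 1) → (1, 0) → (2, 0) → (3, 0) → (3, 1))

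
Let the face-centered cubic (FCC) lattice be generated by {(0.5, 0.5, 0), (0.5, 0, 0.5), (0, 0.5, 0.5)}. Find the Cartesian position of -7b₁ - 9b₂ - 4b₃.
(-8, -5.5, -6.5)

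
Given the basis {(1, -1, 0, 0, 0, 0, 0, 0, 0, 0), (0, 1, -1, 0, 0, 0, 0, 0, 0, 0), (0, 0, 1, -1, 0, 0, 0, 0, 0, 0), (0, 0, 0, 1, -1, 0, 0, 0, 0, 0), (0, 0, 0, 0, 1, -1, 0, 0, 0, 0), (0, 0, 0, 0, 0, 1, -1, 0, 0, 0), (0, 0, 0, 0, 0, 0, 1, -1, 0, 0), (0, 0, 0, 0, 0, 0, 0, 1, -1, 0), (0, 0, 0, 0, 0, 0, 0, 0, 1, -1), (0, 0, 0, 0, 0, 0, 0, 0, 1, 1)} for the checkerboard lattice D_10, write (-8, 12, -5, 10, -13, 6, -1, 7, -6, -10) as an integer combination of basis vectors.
-8b₁ + 4b₂ - b₃ + 9b₄ - 4b₅ + 2b₆ + b₇ + 8b₈ + 6b₉ - 4b₁₀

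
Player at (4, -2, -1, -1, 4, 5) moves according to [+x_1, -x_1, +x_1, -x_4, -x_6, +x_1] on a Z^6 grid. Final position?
(6, -2, -1, -2, 4, 4)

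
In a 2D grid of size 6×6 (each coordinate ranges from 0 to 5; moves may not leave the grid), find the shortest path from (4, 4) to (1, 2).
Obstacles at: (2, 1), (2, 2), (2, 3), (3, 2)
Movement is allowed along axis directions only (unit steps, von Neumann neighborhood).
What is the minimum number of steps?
5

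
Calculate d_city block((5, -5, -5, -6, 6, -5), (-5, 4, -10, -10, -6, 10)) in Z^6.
55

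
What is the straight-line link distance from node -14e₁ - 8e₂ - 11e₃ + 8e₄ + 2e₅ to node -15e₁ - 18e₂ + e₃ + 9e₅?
18.9209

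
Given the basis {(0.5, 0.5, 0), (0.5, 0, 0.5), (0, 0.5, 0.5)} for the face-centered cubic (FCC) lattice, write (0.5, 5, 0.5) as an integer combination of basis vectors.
5b₁ - 4b₂ + 5b₃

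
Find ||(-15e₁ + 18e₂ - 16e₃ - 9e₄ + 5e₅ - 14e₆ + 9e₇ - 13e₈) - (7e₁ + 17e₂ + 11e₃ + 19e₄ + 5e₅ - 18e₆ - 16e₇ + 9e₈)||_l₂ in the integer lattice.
55.8838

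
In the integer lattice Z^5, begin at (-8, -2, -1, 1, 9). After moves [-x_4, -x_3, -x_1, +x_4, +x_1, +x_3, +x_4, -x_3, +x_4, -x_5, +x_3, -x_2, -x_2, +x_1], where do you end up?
(-7, -4, -1, 3, 8)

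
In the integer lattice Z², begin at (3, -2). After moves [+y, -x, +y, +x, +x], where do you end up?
(4, 0)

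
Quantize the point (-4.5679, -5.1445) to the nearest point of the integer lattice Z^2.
(-5, -5)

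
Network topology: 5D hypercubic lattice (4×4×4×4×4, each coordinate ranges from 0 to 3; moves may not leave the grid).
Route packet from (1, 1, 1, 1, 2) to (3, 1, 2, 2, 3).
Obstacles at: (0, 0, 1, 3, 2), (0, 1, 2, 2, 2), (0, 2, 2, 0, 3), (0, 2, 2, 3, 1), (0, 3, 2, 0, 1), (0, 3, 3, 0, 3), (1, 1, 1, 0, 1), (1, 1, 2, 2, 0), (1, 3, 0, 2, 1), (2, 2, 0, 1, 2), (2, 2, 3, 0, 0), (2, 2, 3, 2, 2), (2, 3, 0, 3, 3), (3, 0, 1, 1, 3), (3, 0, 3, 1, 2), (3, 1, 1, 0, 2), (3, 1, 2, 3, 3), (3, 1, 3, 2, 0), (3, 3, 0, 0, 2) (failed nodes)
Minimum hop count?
5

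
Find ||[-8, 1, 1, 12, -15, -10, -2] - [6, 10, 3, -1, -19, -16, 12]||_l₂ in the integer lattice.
26.4197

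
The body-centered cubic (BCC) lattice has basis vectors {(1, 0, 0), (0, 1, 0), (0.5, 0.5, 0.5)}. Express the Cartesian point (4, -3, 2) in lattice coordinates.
2b₁ - 5b₂ + 4b₃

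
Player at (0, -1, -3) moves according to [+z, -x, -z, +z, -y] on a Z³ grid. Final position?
(-1, -2, -2)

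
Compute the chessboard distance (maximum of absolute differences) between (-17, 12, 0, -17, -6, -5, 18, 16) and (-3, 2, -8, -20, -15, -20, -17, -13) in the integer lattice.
35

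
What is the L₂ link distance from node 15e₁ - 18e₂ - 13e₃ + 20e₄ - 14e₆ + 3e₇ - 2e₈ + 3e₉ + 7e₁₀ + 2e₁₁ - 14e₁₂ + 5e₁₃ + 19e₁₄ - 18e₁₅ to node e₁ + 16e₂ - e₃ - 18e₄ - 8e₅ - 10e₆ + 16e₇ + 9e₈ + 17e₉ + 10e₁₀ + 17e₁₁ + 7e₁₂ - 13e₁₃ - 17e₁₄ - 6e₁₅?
77.1038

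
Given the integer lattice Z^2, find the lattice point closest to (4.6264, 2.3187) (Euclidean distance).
(5, 2)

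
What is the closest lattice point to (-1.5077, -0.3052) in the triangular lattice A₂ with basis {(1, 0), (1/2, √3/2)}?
(-1.5, -0.866)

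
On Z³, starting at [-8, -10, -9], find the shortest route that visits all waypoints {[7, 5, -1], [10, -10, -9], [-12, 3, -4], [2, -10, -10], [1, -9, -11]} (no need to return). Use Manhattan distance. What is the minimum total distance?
74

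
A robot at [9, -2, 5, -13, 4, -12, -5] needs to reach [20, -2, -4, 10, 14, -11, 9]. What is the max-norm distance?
23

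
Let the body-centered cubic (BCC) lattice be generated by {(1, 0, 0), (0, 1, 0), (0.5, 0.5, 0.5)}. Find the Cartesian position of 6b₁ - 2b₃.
(5, -1, -1)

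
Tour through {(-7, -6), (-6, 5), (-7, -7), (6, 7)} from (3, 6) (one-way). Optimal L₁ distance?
31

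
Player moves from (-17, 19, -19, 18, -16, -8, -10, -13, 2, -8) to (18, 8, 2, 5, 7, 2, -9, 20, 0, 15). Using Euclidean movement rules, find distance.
64.8691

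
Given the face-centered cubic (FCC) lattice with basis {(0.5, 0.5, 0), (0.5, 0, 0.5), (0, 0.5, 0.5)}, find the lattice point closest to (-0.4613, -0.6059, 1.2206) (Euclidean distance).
(-0.5, -0.5, 1)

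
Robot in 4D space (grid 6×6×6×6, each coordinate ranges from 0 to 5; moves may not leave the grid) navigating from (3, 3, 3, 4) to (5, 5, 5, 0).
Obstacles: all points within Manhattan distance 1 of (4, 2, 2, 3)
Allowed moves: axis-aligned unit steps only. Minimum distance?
10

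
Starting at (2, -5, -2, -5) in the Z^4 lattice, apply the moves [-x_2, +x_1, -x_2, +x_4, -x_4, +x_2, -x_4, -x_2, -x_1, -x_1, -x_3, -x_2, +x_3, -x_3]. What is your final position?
(1, -8, -3, -6)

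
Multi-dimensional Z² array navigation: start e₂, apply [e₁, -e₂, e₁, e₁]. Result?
(3, 0)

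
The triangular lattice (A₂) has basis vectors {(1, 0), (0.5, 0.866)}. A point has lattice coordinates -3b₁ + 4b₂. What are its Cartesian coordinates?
(-1, 3.464)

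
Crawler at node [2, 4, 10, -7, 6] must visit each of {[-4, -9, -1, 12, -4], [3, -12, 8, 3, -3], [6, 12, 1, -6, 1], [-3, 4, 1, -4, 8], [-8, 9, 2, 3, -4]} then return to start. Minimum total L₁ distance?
178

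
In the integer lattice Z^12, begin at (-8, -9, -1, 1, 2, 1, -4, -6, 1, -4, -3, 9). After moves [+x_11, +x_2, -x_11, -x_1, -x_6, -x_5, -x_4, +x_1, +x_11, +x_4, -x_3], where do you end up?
(-8, -8, -2, 1, 1, 0, -4, -6, 1, -4, -2, 9)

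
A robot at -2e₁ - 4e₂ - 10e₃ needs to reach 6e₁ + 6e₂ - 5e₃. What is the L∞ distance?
10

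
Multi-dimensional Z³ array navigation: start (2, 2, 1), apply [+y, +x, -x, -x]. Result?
(1, 3, 1)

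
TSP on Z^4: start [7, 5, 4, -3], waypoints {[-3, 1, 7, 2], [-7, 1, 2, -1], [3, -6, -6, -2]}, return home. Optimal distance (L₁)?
86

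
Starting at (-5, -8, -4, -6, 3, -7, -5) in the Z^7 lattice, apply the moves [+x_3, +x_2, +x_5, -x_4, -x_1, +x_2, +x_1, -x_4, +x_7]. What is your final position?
(-5, -6, -3, -8, 4, -7, -4)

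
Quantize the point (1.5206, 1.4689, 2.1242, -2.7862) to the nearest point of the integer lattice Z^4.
(2, 1, 2, -3)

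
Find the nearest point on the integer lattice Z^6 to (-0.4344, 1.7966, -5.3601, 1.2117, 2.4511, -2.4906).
(0, 2, -5, 1, 2, -2)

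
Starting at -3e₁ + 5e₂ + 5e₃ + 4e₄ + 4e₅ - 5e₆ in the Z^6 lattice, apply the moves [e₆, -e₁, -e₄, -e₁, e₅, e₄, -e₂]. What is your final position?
(-5, 4, 5, 4, 5, -4)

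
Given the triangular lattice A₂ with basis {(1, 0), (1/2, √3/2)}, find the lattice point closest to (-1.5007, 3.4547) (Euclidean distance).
(-2, 3.464)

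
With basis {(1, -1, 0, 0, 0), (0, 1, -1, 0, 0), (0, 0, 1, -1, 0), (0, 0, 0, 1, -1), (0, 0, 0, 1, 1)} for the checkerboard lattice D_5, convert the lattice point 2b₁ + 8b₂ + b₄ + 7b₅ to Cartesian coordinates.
(2, 6, -8, 8, 6)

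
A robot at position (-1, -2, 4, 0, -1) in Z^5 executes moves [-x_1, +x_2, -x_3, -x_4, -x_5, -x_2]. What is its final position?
(-2, -2, 3, -1, -2)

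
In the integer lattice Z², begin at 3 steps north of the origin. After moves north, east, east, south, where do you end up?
(2, 3)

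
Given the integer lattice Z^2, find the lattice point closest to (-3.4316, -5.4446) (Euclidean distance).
(-3, -5)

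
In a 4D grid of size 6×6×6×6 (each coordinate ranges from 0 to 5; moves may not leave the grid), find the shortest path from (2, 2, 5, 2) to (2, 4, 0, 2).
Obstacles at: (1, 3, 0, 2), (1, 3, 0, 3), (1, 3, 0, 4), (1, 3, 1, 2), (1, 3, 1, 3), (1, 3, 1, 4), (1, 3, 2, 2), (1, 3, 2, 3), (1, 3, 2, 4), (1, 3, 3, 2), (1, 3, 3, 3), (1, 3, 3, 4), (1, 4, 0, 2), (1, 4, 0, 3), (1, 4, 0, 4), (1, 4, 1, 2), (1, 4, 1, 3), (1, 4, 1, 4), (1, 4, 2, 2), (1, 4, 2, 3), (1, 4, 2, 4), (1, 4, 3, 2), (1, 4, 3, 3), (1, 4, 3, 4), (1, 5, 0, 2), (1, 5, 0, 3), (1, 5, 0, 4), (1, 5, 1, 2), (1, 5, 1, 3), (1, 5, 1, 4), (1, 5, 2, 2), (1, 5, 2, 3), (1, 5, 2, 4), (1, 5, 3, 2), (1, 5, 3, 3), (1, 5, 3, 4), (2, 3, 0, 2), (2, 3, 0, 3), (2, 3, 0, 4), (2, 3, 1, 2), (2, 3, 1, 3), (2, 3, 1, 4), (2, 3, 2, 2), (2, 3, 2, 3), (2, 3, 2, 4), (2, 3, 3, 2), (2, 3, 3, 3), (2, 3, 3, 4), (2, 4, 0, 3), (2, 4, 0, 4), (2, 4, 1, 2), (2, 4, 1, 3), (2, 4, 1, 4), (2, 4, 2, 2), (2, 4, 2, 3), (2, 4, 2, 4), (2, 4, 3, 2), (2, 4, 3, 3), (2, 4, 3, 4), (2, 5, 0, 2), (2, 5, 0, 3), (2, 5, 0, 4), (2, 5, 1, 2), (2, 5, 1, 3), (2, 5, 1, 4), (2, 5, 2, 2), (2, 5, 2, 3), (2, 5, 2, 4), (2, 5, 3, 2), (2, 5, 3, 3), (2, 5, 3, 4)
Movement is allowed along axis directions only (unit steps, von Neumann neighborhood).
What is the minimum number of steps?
9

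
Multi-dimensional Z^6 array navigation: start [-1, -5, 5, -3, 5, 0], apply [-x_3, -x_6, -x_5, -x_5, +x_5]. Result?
(-1, -5, 4, -3, 4, -1)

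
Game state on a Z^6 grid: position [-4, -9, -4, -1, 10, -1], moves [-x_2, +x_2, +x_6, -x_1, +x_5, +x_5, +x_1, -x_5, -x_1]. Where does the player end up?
(-5, -9, -4, -1, 11, 0)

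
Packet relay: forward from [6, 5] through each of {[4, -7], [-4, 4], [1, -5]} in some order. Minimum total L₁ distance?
30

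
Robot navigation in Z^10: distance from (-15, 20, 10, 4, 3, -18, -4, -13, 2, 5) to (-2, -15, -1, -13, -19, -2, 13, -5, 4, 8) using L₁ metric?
144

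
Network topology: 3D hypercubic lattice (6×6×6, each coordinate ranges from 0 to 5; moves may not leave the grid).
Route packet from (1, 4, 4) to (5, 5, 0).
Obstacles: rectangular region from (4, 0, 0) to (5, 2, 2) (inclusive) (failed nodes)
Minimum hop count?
9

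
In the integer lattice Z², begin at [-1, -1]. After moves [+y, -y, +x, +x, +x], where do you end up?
(2, -1)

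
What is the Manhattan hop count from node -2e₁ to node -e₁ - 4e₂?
5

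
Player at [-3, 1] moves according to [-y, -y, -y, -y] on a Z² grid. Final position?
(-3, -3)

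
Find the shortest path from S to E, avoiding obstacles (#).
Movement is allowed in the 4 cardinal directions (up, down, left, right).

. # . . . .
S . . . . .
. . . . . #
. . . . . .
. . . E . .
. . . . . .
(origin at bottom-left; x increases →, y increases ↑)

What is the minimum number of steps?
6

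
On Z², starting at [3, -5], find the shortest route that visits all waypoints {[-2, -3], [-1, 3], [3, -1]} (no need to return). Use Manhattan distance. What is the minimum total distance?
18
(one optimal route: (3, -5) → (3, -1) → (-2, -3) → (-1, 3))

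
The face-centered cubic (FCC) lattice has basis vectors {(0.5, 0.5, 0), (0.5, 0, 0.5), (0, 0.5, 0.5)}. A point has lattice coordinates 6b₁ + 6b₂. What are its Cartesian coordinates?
(6, 3, 3)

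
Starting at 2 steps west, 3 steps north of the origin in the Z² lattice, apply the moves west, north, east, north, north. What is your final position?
(-2, 6)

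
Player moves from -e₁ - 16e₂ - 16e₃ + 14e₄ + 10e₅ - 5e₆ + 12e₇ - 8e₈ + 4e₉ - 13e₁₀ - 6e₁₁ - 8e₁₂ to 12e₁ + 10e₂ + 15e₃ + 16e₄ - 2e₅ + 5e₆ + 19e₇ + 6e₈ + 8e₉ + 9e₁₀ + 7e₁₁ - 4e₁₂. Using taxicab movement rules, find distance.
158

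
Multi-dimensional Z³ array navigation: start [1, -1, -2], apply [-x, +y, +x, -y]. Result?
(1, -1, -2)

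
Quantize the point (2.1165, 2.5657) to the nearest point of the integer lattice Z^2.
(2, 3)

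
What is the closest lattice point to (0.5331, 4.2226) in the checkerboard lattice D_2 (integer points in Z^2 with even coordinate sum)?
(0, 4)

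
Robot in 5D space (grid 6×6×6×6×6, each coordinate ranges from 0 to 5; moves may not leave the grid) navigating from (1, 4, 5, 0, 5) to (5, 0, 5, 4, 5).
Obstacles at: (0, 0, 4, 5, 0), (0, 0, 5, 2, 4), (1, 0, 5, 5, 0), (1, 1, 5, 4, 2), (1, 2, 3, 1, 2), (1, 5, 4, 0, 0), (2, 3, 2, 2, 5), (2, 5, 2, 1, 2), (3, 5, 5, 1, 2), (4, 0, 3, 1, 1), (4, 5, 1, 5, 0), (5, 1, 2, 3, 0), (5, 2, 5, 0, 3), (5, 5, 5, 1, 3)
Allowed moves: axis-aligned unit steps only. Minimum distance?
12
(one shortest path: (1, 4, 5, 0, 5) → (2, 4, 5, 0, 5) → (3, 4, 5, 0, 5) → (4, 4, 5, 0, 5) → (5, 4, 5, 0, 5) → (5, 3, 5, 0, 5) → (5, 2, 5, 0, 5) → (5, 1, 5, 0, 5) → (5, 0, 5, 0, 5) → (5, 0, 5, 1, 5) → (5, 0, 5, 2, 5) → (5, 0, 5, 3, 5) → (5, 0, 5, 4, 5))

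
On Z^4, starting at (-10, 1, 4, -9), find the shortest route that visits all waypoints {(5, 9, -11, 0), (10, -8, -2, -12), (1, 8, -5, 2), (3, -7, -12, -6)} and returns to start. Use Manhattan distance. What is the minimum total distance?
138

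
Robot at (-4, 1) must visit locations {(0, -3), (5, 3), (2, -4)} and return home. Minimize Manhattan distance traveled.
32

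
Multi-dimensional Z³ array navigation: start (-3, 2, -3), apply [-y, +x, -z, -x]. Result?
(-3, 1, -4)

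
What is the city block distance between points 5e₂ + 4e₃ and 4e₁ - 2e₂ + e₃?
14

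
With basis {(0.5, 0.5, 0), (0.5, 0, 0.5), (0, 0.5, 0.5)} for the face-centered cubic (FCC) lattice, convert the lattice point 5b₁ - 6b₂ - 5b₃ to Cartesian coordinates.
(-0.5, 0, -5.5)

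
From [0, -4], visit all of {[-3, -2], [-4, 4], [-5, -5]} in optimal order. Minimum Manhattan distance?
18
(one optimal route: (0, -4) → (-5, -5) → (-3, -2) → (-4, 4))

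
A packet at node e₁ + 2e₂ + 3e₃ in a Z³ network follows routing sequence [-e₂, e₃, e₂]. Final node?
(1, 2, 4)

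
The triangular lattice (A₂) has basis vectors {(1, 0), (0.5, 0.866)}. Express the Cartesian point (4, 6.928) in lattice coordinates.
8b₂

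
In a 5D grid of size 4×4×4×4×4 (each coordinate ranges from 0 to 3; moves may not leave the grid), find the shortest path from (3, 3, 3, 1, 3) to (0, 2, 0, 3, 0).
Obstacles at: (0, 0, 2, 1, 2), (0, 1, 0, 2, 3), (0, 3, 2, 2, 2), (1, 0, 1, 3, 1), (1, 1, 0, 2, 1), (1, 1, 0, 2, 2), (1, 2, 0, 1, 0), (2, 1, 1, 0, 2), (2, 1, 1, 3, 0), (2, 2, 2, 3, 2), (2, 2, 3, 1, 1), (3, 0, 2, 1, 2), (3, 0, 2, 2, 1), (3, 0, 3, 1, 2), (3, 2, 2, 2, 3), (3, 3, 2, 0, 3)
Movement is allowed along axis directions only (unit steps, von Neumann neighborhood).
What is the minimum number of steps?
12
(one shortest path: (3, 3, 3, 1, 3) → (2, 3, 3, 1, 3) → (1, 3, 3, 1, 3) → (0, 3, 3, 1, 3) → (0, 2, 3, 1, 3) → (0, 2, 2, 1, 3) → (0, 2, 1, 1, 3) → (0, 2, 0, 1, 3) → (0, 2, 0, 2, 3) → (0, 2, 0, 3, 3) → (0, 2, 0, 3, 2) → (0, 2, 0, 3, 1) → (0, 2, 0, 3, 0))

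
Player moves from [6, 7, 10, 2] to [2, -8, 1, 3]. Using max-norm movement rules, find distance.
15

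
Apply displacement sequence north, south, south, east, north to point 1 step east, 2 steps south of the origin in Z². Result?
(2, -2)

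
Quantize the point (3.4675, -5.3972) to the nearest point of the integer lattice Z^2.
(3, -5)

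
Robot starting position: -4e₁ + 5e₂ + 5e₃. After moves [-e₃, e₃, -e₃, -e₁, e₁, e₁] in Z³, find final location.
(-3, 5, 4)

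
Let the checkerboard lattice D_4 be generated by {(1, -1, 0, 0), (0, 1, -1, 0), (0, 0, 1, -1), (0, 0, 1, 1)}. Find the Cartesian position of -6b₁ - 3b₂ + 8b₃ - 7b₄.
(-6, 3, 4, -15)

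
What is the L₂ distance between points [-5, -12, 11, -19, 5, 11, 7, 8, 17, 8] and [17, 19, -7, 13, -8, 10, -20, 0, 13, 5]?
61.4898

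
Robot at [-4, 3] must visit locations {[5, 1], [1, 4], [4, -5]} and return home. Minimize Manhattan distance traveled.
36
(one optimal route: (-4, 3) → (5, 1) → (4, -5) → (1, 4) → (-4, 3))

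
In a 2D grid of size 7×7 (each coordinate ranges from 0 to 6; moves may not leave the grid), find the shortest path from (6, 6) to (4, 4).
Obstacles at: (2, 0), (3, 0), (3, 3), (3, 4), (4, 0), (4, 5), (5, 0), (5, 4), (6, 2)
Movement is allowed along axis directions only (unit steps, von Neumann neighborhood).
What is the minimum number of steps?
6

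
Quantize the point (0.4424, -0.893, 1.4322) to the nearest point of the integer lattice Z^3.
(0, -1, 1)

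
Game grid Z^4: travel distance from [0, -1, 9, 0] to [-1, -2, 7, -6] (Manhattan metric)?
10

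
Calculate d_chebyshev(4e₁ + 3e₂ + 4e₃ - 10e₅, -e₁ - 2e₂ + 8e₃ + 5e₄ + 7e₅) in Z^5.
17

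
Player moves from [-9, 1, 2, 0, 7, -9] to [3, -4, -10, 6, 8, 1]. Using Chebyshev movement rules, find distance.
12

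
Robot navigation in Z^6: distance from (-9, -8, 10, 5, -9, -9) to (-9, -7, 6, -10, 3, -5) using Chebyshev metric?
15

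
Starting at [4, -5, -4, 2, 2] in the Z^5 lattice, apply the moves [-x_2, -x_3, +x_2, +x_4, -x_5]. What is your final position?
(4, -5, -5, 3, 1)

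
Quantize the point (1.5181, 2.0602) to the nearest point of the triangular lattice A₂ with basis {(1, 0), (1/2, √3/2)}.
(1.5, 2.598)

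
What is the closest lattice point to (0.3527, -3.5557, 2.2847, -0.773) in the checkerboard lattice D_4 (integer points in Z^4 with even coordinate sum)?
(0, -3, 2, -1)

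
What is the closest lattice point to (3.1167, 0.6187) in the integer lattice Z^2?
(3, 1)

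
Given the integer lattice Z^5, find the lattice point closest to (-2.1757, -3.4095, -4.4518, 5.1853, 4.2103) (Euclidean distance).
(-2, -3, -4, 5, 4)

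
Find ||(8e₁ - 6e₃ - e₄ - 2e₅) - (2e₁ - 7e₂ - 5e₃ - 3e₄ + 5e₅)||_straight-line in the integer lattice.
11.7898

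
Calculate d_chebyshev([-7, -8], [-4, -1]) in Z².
7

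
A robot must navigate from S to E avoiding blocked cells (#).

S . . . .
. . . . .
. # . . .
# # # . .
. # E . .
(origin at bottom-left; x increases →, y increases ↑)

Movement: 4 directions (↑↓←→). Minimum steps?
8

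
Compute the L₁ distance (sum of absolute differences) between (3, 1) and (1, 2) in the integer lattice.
3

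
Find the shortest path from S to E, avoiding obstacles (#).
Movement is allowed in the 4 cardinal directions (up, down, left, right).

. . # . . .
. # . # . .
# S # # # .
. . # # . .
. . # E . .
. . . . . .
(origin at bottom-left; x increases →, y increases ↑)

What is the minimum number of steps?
6
(one shortest path: (1, 3) → (1, 2) → (1, 1) → (1, 0) → (2, 0) → (3, 0) → (3, 1))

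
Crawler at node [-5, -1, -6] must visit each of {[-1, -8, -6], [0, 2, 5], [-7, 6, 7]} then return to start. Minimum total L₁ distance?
68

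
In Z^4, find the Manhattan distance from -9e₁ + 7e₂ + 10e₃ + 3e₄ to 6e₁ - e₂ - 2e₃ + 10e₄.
42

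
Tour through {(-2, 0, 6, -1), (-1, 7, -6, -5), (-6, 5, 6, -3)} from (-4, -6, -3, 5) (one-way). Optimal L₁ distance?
55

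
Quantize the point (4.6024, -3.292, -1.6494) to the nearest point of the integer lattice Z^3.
(5, -3, -2)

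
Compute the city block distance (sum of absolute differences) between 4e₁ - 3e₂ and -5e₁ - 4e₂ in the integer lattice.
10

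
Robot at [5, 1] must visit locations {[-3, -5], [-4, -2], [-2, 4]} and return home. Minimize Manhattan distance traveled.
36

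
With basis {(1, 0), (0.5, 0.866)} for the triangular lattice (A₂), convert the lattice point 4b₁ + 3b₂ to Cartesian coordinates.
(5.5, 2.598)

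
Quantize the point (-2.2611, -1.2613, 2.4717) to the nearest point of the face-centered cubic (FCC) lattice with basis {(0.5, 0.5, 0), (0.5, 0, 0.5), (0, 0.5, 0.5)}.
(-2, -1.5, 2.5)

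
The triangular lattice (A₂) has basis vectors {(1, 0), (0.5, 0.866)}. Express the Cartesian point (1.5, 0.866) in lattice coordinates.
b₁ + b₂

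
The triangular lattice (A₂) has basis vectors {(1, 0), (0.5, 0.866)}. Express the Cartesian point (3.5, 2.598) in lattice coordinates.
2b₁ + 3b₂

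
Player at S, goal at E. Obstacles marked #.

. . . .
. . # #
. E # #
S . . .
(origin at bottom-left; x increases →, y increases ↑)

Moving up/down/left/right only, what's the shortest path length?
2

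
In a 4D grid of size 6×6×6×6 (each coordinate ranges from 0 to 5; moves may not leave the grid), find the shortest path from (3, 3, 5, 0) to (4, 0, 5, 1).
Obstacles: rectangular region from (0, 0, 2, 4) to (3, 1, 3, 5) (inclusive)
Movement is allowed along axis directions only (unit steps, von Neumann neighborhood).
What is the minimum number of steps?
5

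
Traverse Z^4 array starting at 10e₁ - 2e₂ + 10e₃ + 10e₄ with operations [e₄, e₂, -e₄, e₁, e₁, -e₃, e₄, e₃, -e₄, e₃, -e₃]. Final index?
(12, -1, 10, 10)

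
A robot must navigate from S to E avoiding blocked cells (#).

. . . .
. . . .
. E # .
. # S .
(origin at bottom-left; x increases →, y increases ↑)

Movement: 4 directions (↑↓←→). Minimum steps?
6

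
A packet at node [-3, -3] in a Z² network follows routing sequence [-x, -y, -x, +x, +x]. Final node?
(-3, -4)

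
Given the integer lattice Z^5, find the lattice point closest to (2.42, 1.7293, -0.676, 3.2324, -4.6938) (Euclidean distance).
(2, 2, -1, 3, -5)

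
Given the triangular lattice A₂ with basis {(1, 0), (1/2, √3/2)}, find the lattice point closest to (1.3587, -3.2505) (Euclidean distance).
(1, -3.464)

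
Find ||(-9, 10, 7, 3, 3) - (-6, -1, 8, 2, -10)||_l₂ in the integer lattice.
17.3494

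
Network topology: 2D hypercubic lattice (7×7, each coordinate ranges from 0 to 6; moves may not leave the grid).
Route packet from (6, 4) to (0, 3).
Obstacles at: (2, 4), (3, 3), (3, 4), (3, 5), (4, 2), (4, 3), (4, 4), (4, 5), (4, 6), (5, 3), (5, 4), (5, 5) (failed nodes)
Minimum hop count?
11
(one shortest path: (6, 4) → (6, 3) → (6, 2) → (5, 2) → (5, 1) → (4, 1) → (3, 1) → (2, 1) → (1, 1) → (0, 1) → (0, 2) → (0, 3))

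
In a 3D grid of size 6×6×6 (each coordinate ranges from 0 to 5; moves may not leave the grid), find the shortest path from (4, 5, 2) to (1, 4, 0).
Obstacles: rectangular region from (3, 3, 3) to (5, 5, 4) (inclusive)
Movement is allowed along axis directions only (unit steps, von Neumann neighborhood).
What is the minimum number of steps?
6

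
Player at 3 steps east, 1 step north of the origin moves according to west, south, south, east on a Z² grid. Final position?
(3, -1)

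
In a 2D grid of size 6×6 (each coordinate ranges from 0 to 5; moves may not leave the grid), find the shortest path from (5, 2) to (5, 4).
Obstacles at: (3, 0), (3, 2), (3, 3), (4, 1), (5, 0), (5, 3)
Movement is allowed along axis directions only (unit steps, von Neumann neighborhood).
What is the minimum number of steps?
4
(one shortest path: (5, 2) → (4, 2) → (4, 3) → (4, 4) → (5, 4))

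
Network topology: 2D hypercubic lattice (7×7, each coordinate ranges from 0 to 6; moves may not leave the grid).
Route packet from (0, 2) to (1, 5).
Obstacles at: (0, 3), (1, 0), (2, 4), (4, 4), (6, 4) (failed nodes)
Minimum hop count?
4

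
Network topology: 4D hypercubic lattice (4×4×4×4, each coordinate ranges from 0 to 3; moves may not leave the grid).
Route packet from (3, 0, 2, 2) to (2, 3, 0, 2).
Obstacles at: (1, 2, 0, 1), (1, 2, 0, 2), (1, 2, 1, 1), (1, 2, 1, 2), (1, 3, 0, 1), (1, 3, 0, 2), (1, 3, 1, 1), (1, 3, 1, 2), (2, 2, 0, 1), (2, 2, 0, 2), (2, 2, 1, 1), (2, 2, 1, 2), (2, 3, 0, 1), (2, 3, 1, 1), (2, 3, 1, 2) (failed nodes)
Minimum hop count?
6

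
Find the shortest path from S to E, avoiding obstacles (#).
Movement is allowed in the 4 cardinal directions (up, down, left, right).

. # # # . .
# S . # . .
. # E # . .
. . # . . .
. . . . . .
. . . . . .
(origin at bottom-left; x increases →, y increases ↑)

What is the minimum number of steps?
2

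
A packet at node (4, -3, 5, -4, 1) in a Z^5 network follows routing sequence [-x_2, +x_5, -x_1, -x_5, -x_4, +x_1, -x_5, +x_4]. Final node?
(4, -4, 5, -4, 0)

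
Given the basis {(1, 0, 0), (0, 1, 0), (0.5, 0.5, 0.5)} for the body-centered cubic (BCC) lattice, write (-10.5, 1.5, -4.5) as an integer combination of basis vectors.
-6b₁ + 6b₂ - 9b₃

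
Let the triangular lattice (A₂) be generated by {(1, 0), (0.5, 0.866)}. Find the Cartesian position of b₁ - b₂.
(0.5, -0.866)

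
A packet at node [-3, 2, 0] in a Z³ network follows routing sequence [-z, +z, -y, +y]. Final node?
(-3, 2, 0)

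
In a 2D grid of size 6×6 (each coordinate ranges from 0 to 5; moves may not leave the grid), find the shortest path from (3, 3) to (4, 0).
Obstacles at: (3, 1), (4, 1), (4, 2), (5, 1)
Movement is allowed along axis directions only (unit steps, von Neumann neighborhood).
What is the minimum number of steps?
6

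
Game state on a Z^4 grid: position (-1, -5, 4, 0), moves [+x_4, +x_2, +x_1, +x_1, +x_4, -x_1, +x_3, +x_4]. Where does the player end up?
(0, -4, 5, 3)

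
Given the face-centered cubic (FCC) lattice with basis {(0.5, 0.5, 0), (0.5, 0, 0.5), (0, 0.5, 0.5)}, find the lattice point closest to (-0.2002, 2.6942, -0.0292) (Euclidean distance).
(-0.5, 2.5, 0)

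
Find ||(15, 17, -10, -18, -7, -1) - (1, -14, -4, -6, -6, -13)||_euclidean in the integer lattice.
38.4968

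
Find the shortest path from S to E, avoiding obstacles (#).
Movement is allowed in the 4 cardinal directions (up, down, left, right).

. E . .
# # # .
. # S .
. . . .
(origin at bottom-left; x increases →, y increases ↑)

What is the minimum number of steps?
5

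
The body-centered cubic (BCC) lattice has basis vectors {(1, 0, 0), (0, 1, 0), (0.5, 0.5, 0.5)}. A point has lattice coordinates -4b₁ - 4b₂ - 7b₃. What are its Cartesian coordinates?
(-7.5, -7.5, -3.5)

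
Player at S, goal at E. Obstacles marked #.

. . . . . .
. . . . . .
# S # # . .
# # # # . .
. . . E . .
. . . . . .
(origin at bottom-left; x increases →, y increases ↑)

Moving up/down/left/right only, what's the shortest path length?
8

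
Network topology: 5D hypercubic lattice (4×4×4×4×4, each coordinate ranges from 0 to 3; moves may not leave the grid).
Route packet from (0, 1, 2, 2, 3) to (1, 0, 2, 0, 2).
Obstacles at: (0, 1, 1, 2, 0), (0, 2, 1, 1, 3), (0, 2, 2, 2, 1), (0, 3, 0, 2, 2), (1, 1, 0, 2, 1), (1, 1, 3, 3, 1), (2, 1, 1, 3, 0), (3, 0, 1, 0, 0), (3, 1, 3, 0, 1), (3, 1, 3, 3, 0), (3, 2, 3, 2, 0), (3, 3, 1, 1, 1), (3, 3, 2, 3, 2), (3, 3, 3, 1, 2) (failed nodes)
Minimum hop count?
5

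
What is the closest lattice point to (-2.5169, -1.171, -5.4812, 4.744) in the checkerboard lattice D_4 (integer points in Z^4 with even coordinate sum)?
(-3, -1, -5, 5)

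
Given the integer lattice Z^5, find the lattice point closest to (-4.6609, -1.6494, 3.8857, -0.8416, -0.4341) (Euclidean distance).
(-5, -2, 4, -1, 0)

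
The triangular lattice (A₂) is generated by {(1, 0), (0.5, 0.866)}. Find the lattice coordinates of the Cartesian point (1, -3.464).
3b₁ - 4b₂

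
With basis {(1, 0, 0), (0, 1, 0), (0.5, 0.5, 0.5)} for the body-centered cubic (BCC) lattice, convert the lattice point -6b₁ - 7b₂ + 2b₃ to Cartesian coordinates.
(-5, -6, 1)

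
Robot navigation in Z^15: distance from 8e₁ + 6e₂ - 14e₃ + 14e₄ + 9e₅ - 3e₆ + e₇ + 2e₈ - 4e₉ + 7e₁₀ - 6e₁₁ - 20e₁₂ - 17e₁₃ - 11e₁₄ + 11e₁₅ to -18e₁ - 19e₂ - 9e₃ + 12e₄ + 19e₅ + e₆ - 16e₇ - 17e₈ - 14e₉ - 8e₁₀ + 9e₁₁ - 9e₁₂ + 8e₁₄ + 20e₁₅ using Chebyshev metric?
26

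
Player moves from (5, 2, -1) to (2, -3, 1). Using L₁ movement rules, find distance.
10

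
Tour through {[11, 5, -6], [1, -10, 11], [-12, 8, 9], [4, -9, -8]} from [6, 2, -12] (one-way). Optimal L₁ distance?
93
(one optimal route: (6, 2, -12) → (11, 5, -6) → (4, -9, -8) → (1, -10, 11) → (-12, 8, 9))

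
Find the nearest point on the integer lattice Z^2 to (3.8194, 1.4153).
(4, 1)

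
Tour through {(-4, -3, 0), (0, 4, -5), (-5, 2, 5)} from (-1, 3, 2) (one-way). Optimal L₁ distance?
35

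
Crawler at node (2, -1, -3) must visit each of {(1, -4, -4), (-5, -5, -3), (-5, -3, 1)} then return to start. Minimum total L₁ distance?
32
(one optimal route: (2, -1, -3) → (1, -4, -4) → (-5, -5, -3) → (-5, -3, 1) → (2, -1, -3))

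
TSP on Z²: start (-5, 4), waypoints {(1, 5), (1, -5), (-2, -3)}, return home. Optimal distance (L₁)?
32
(one optimal route: (-5, 4) → (1, 5) → (1, -5) → (-2, -3) → (-5, 4))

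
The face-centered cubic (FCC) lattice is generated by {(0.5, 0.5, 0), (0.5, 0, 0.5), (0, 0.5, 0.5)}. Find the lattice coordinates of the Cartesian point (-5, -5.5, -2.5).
-8b₁ - 2b₂ - 3b₃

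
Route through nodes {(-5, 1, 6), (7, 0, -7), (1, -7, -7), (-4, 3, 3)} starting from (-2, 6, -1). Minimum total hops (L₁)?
54
(one optimal route: (-2, 6, -1) → (-4, 3, 3) → (-5, 1, 6) → (7, 0, -7) → (1, -7, -7))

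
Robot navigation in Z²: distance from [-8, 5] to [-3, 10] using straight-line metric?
7.07107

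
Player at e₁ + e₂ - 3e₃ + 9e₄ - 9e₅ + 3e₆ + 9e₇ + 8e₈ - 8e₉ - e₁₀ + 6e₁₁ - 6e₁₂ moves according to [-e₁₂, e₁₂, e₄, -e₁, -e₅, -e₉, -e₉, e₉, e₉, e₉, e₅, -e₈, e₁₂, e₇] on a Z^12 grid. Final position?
(0, 1, -3, 10, -9, 3, 10, 7, -7, -1, 6, -5)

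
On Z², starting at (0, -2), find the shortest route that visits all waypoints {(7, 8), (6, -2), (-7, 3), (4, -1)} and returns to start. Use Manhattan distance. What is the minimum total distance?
50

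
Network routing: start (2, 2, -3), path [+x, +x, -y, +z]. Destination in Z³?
(4, 1, -2)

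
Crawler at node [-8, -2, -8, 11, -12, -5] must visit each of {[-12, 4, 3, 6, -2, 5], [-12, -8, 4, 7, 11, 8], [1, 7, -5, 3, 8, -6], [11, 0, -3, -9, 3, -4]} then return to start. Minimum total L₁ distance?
234
(one optimal route: (-8, -2, -8, 11, -12, -5) → (-12, 4, 3, 6, -2, 5) → (-12, -8, 4, 7, 11, 8) → (1, 7, -5, 3, 8, -6) → (11, 0, -3, -9, 3, -4) → (-8, -2, -8, 11, -12, -5))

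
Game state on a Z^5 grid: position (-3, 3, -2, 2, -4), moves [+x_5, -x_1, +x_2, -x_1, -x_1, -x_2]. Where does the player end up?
(-6, 3, -2, 2, -3)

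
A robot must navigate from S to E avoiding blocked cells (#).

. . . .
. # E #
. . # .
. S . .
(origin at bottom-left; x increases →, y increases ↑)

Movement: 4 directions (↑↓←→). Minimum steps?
7
(one shortest path: (1, 0) → (0, 0) → (0, 1) → (0, 2) → (0, 3) → (1, 3) → (2, 3) → (2, 2))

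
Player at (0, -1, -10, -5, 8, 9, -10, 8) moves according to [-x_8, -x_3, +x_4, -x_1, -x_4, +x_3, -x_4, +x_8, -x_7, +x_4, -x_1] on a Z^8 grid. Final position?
(-2, -1, -10, -5, 8, 9, -11, 8)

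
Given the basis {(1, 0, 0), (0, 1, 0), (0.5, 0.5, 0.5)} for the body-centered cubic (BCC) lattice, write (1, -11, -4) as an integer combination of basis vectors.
5b₁ - 7b₂ - 8b₃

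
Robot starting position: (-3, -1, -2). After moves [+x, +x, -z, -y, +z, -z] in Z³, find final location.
(-1, -2, -3)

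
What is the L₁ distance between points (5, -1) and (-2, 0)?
8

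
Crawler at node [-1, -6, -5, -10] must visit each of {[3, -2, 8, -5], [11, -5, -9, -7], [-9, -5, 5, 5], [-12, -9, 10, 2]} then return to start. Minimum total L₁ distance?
130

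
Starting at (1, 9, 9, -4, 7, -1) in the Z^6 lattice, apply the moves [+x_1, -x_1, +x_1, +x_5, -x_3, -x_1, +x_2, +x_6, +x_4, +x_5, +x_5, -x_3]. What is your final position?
(1, 10, 7, -3, 10, 0)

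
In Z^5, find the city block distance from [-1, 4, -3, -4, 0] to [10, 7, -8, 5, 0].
28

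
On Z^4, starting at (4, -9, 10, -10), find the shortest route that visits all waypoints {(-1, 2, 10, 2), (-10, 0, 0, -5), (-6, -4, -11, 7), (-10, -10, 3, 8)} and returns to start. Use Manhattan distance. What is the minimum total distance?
152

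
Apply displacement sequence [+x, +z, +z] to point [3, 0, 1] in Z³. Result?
(4, 0, 3)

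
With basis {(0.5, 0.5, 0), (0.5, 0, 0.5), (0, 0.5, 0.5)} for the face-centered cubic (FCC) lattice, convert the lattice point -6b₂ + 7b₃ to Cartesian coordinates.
(-3, 3.5, 0.5)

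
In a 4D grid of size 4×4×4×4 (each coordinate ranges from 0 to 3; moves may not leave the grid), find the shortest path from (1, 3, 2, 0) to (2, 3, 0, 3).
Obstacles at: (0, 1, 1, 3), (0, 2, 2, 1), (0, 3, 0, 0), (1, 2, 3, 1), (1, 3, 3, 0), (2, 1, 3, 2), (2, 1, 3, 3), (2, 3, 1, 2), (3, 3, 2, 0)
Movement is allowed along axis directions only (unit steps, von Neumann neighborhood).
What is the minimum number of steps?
6
(one shortest path: (1, 3, 2, 0) → (2, 3, 2, 0) → (2, 3, 1, 0) → (2, 3, 0, 0) → (2, 3, 0, 1) → (2, 3, 0, 2) → (2, 3, 0, 3))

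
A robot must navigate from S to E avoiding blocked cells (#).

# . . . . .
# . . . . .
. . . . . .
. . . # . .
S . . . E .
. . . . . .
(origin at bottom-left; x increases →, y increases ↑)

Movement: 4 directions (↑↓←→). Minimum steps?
4
(one shortest path: (0, 1) → (1, 1) → (2, 1) → (3, 1) → (4, 1))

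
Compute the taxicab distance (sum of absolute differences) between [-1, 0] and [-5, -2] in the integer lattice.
6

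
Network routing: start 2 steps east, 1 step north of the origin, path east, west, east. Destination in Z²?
(3, 1)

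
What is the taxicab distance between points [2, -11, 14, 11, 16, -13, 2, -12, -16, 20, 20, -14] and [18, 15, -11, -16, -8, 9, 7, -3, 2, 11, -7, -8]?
214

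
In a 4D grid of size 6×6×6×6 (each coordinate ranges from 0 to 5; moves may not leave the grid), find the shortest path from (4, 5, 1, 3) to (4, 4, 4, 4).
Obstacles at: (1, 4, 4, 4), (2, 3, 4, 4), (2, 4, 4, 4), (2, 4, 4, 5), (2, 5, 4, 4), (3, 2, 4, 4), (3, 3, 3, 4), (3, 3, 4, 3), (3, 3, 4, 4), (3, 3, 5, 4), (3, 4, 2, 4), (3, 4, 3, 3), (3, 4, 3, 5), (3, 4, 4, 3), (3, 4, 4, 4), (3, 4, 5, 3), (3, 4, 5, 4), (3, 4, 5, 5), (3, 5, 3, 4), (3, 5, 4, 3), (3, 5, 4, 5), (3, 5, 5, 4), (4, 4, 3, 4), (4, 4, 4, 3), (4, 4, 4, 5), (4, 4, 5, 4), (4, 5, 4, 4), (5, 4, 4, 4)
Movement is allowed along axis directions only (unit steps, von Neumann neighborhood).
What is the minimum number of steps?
7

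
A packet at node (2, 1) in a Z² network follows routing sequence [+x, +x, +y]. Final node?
(4, 2)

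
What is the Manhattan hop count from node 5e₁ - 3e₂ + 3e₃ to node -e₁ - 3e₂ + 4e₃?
7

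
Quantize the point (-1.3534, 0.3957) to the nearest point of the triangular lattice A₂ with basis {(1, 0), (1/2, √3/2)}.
(-1.5, 0.866)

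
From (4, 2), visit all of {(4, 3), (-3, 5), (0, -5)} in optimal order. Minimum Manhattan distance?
23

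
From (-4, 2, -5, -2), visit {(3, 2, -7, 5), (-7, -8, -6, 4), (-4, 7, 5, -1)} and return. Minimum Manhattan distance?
88
(one optimal route: (-4, 2, -5, -2) → (3, 2, -7, 5) → (-7, -8, -6, 4) → (-4, 7, 5, -1) → (-4, 2, -5, -2))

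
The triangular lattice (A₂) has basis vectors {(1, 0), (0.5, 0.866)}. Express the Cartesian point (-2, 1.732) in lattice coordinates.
-3b₁ + 2b₂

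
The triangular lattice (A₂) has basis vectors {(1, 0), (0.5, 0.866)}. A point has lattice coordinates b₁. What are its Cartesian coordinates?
(1, 0)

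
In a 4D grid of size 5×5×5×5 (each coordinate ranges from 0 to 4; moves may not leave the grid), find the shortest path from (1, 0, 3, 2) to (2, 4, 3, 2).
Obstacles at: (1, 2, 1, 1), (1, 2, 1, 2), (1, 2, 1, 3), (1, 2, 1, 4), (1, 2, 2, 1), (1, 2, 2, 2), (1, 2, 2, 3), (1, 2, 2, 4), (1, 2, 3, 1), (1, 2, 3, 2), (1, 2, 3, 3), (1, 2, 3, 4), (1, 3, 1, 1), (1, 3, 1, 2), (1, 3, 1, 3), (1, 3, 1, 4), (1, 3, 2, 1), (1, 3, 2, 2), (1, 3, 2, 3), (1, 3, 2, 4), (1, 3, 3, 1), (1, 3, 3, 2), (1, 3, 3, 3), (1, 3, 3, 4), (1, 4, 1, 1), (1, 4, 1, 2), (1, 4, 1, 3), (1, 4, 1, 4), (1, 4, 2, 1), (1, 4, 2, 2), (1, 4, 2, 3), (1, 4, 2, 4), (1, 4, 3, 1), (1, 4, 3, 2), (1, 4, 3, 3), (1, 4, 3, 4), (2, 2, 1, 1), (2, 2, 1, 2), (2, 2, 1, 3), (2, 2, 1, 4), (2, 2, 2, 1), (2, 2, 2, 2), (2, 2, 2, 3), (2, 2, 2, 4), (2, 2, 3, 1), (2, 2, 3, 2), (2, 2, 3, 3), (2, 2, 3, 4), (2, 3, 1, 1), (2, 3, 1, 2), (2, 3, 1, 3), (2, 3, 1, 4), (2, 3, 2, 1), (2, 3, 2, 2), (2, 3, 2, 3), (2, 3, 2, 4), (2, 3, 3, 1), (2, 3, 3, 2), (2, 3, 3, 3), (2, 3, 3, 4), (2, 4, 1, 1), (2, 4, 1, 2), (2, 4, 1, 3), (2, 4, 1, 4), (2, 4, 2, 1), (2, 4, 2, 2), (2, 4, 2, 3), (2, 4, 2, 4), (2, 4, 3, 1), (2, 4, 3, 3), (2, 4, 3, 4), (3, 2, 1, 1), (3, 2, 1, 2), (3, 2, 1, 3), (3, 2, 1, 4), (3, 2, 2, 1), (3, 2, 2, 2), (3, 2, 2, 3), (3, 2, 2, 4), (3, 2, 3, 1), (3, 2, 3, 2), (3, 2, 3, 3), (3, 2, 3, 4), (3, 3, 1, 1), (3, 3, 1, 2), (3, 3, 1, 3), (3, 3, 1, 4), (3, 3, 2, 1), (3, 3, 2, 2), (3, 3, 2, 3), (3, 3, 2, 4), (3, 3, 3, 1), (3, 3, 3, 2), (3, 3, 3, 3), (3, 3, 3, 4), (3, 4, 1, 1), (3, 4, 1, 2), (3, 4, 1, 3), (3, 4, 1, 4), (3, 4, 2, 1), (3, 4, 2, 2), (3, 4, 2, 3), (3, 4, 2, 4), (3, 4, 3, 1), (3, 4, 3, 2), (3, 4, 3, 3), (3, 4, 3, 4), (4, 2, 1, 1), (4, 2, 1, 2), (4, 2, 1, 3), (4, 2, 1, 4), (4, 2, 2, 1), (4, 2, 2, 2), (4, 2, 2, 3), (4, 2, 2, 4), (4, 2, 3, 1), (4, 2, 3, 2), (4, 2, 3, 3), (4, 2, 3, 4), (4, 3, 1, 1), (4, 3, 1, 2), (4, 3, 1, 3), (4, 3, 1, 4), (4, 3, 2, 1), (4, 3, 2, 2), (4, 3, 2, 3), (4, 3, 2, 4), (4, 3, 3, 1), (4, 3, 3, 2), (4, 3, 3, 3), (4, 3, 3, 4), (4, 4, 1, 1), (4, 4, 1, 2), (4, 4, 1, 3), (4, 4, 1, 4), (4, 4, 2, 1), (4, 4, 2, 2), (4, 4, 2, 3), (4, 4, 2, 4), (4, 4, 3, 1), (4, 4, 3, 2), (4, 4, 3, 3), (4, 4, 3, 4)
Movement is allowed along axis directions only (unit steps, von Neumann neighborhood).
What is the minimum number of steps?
7
(one shortest path: (1, 0, 3, 2) → (2, 0, 3, 2) → (2, 1, 3, 2) → (2, 1, 4, 2) → (2, 2, 4, 2) → (2, 3, 4, 2) → (2, 4, 4, 2) → (2, 4, 3, 2))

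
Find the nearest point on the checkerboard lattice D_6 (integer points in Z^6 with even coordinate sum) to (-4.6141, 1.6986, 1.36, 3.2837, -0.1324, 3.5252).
(-5, 2, 1, 3, 0, 3)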